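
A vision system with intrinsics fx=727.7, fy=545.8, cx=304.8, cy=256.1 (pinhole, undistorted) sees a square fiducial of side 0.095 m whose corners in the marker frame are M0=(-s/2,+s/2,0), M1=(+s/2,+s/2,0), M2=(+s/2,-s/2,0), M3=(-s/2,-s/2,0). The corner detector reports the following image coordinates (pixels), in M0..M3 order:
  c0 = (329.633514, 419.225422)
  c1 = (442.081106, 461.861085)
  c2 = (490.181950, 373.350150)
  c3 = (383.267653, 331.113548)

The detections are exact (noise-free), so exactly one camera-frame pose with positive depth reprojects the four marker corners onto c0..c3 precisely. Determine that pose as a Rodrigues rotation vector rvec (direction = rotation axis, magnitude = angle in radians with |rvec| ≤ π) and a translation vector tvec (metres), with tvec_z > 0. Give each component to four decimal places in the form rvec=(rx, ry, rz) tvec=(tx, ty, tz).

rvec=(-0.2222, -0.1517, 0.4769) tvec=(0.0805, 0.1393, 0.5451)

Intrinsics K: fx=727.7, fy=545.8, cx=304.8, cy=256.1
Marker side s = 0.095 m; corners in marker frame (Z=0):
  M0 = (-0.0475, +0.0475, 0)
  M1 = (+0.0475, +0.0475, 0)
  M2 = (+0.0475, -0.0475, 0)
  M3 = (-0.0475, -0.0475, 0)
Detected image corners:
  c0 = (329.633514, 419.225422) px
  c1 = (442.081106, 461.861085) px
  c2 = (490.181950, 373.350150) px
  c3 = (383.267653, 331.113548) px
Planar DLT: solve 8×8 A·h = b for H (H[2,2]=1):
  H  [+1223.73882 -721.24060 +412.27974]
  H  [+513.94896 +750.32339 +395.61001]
  H  [+0.16978 -0.45230 +1.00000]
B = K⁻¹H; ‖b₁‖=1.834578, ‖b₂‖=1.834578; λ = 2/(‖b₁‖+‖b₂‖) = 0.545085, sign → tz>0 ⇒ λ=+0.545085
r₁ = λ·B[:,0] = (+0.87788,+0.46985,+0.09254); r₂ = λ·B[:,1] = (-0.43698,+0.86502,-0.24654)
r₃ = r₁×r₂ = (-0.19589,+0.17600,+0.96470); SVD([r₁ r₂ r₃]) → R = UVᵀ:
  R  [+0.87788 -0.43698 -0.19589]
  R  [+0.46985 +0.86502 +0.17600]
  R  [+0.09254 -0.24654 +0.96470]
t = (+0.08051, +0.13933, +0.54508) m
tr R = 2.707607; θ = arccos((tr R − 1)/2) = 0.547548 rad = 31.372°
axis k = ((R−Rᵀ)₃₂, (R−Rᵀ)₁₃, (R−Rᵀ)₂₁) / (2 sinθ) = (-0.405823, -0.277024, +0.870957)
rvec = θ·k = (-0.222208, -0.151684, +0.476891)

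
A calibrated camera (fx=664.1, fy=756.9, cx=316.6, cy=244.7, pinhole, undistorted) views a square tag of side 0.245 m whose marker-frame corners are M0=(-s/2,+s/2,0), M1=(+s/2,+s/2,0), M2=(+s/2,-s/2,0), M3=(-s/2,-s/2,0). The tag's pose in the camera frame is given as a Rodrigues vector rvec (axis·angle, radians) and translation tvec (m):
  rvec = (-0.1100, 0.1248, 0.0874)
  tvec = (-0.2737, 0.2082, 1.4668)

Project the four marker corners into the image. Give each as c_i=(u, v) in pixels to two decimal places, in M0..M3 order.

Intrinsics K: fx=664.1, fy=756.9, cx=316.6, cy=244.7
Marker side s = 0.245 m; corners in marker frame (Z=0):
  M0 = (-0.1225, +0.1225, 0)
  M1 = (+0.1225, +0.1225, 0)
  M2 = (+0.1225, -0.1225, 0)
  M3 = (-0.1225, -0.1225, 0)
rvec = (-0.1100, 0.1248, 0.0874), |rvec| = θ = 0.18792 rad = 10.767°
Rodrigues: sinθ=0.18682, 1−cosθ=0.01761; R = I + sinθ·[k]× + (1−cosθ)·[k]×²:
    [+0.98843 -0.09373 +0.11927]
    [+0.08004 +0.99016 +0.11479]
    [-0.12886 -0.10392 +0.98620]
t = (-0.2737, 0.2082, 1.4668) m
M0: Pc = R·M0+t = (-0.40626, +0.31969, +1.46986); u = 664.1·(-0.40626)/1.46986 + 316.6 = 133.0445, v = 756.9·(+0.31969)/1.46986 + 244.7 = 409.3236
M1: Pc = R·M1+t = (-0.16410, +0.33930, +1.43828); u = 664.1·(-0.16410)/1.43828 + 316.6 = 240.8302, v = 756.9·(+0.33930)/1.43828 + 244.7 = 423.2571
M2: Pc = R·M2+t = (-0.14114, +0.09671, +1.46374); u = 664.1·(-0.14114)/1.46374 + 316.6 = 252.5668, v = 756.9·(+0.09671)/1.46374 + 244.7 = 294.7089
M3: Pc = R·M3+t = (-0.38330, +0.07710, +1.49532); u = 664.1·(-0.38330)/1.49532 + 316.6 = 146.3685, v = 756.9·(+0.07710)/1.49532 + 244.7 = 283.7267

c0=(133.04, 409.32) c1=(240.83, 423.26) c2=(252.57, 294.71) c3=(146.37, 283.73)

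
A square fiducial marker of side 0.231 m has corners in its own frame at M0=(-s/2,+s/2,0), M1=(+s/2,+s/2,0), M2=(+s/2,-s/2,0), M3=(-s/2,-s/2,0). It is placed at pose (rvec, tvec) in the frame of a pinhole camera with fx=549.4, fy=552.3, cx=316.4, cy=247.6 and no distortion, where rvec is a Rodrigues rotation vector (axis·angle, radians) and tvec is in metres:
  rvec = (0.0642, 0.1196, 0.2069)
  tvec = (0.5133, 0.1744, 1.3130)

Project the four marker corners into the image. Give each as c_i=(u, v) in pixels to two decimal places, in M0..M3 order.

Intrinsics K: fx=549.4, fy=552.3, cx=316.4, cy=247.6
Marker side s = 0.231 m; corners in marker frame (Z=0):
  M0 = (-0.1155, +0.1155, 0)
  M1 = (+0.1155, +0.1155, 0)
  M2 = (+0.1155, -0.1155, 0)
  M3 = (-0.1155, -0.1155, 0)
rvec = (0.0642, 0.1196, 0.2069), |rvec| = θ = 0.24745 rad = 14.178°
Rodrigues: sinθ=0.24494, 1−cosθ=0.03046; R = I + sinθ·[k]× + (1−cosθ)·[k]×²:
    [+0.97159 -0.20098 +0.12499]
    [+0.20861 +0.97665 -0.05124]
    [-0.11178 +0.07586 +0.99083]
t = (0.5133, 0.1744, 1.3130) m
M0: Pc = R·M0+t = (+0.37787, +0.26311, +1.33467); u = 549.4·(+0.37787)/1.33467 + 316.4 = 471.9447, v = 552.3·(+0.26311)/1.33467 + 247.6 = 356.4769
M1: Pc = R·M1+t = (+0.60231, +0.31130, +1.30885); u = 549.4·(+0.60231)/1.30885 + 316.4 = 569.2224, v = 552.3·(+0.31130)/1.30885 + 247.6 = 378.9596
M2: Pc = R·M2+t = (+0.64873, +0.08569, +1.29133); u = 549.4·(+0.64873)/1.29133 + 316.4 = 592.4049, v = 552.3·(+0.08569)/1.29133 + 247.6 = 284.2501
M3: Pc = R·M3+t = (+0.42429, +0.03750, +1.31715); u = 549.4·(+0.42429)/1.31715 + 316.4 = 493.3786, v = 552.3·(+0.03750)/1.31715 + 247.6 = 263.3249

c0=(471.94, 356.48) c1=(569.22, 378.96) c2=(592.40, 284.25) c3=(493.38, 263.32)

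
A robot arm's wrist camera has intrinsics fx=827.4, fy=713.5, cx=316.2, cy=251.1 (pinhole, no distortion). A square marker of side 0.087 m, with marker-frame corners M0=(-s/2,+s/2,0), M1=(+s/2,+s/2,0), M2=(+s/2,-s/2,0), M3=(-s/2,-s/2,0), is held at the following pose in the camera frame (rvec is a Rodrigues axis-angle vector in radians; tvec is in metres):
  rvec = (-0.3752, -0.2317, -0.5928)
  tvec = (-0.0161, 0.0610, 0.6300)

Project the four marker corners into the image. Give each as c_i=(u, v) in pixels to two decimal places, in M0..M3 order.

Intrinsics K: fx=827.4, fy=713.5, cx=316.2, cy=251.1
Marker side s = 0.087 m; corners in marker frame (Z=0):
  M0 = (-0.0435, +0.0435, 0)
  M1 = (+0.0435, +0.0435, 0)
  M2 = (+0.0435, -0.0435, 0)
  M3 = (-0.0435, -0.0435, 0)
rvec = (-0.3752, -0.2317, -0.5928), |rvec| = θ = 0.73883 rad = 42.332°
Rodrigues: sinθ=0.67342, 1−cosθ=0.26074; R = I + sinθ·[k]× + (1−cosθ)·[k]×²:
    [+0.80650 +0.58185 -0.10495]
    [-0.49880 +0.76490 +0.40759]
    [+0.31743 -0.27638 +0.90711]
t = (-0.0161, 0.0610, 0.6300) m
M0: Pc = R·M0+t = (-0.02587, +0.11597, +0.60417); u = 827.4·(-0.02587)/0.60417 + 316.2 = 280.7682, v = 713.5·(+0.11597)/0.60417 + 251.1 = 388.0568
M1: Pc = R·M1+t = (+0.04429, +0.07258, +0.63179); u = 827.4·(+0.04429)/0.63179 + 316.2 = 374.2071, v = 713.5·(+0.07258)/0.63179 + 251.1 = 333.0623
M2: Pc = R·M2+t = (-0.00633, +0.00603, +0.65583); u = 827.4·(-0.00633)/0.65583 + 316.2 = 308.2171, v = 713.5·(+0.00603)/0.65583 + 251.1 = 257.6594
M3: Pc = R·M3+t = (-0.07649, +0.04942, +0.62821); u = 827.4·(-0.07649)/0.62821 + 316.2 = 215.4536, v = 713.5·(+0.04942)/0.62821 + 251.1 = 307.2343

c0=(280.77, 388.06) c1=(374.21, 333.06) c2=(308.22, 257.66) c3=(215.45, 307.23)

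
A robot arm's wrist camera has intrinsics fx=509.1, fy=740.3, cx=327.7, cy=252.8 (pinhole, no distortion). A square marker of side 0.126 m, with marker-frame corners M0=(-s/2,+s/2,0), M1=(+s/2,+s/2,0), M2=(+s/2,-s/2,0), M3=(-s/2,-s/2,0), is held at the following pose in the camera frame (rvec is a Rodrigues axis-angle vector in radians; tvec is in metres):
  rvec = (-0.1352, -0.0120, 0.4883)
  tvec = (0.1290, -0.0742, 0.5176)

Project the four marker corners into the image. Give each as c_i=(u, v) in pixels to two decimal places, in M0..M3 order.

c0=(371.52, 182.29) c1=(483.28, 267.95) c2=(535.42, 112.01) c3=(426.93, 29.84)

Intrinsics K: fx=509.1, fy=740.3, cx=327.7, cy=252.8
Marker side s = 0.126 m; corners in marker frame (Z=0):
  M0 = (-0.0630, +0.0630, 0)
  M1 = (+0.0630, +0.0630, 0)
  M2 = (+0.0630, -0.0630, 0)
  M3 = (-0.0630, -0.0630, 0)
rvec = (-0.1352, -0.0120, 0.4883), |rvec| = θ = 0.50681 rad = 29.038°
Rodrigues: sinθ=0.48539, 1−cosθ=0.12570; R = I + sinθ·[k]× + (1−cosθ)·[k]×²:
    [+0.88324 -0.46687 -0.04380]
    [+0.46846 +0.87437 +0.12662]
    [-0.02082 -0.13235 +0.99098]
t = (0.1290, -0.0742, 0.5176) m
M0: Pc = R·M0+t = (+0.04394, -0.04863, +0.51057); u = 509.1·(+0.04394)/0.51057 + 327.7 = 371.5163, v = 740.3·(-0.04863)/0.51057 + 252.8 = 182.2928
M1: Pc = R·M1+t = (+0.15523, +0.01040, +0.50795); u = 509.1·(+0.15523)/0.50795 + 327.7 = 483.2828, v = 740.3·(+0.01040)/0.50795 + 252.8 = 267.9541
M2: Pc = R·M2+t = (+0.21406, -0.09977, +0.52463); u = 509.1·(+0.21406)/0.52463 + 327.7 = 535.4217, v = 740.3·(-0.09977)/0.52463 + 252.8 = 112.0115
M3: Pc = R·M3+t = (+0.10277, -0.15880, +0.52725); u = 509.1·(+0.10277)/0.52725 + 327.7 = 426.9309, v = 740.3·(-0.15880)/0.52725 + 252.8 = 29.8353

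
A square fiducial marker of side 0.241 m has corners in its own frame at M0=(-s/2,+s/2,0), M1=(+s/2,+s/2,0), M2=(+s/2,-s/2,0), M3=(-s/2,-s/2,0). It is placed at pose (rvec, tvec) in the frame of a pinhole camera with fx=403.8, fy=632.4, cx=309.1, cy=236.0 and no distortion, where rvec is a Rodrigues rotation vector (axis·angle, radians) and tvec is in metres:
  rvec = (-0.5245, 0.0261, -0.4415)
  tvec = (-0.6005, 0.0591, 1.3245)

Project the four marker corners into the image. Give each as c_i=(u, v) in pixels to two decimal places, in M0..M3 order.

c0=(96.31, 337.94) c1=(168.91, 286.78) c2=(152.78, 197.85) c3=(86.17, 243.25)

Intrinsics K: fx=403.8, fy=632.4, cx=309.1, cy=236.0
Marker side s = 0.241 m; corners in marker frame (Z=0):
  M0 = (-0.1205, +0.1205, 0)
  M1 = (+0.1205, +0.1205, 0)
  M2 = (+0.1205, -0.1205, 0)
  M3 = (-0.1205, -0.1205, 0)
rvec = (-0.5245, 0.0261, -0.4415), |rvec| = θ = 0.68608 rad = 39.309°
Rodrigues: sinθ=0.63351, 1−cosθ=0.22626; R = I + sinθ·[k]× + (1−cosθ)·[k]×²:
    [+0.90597 +0.40109 +0.13541]
    [-0.41425 +0.77406 +0.47877]
    [+0.08721 -0.48985 +0.86743]
t = (-0.6005, 0.0591, 1.3245) m
M0: Pc = R·M0+t = (-0.66134, +0.20229, +1.25496); u = 403.8·(-0.66134)/1.25496 + 309.1 = 96.3062, v = 632.4·(+0.20229)/1.25496 + 236.0 = 337.9387
M1: Pc = R·M1+t = (-0.44300, +0.10246, +1.27598); u = 403.8·(-0.44300)/1.27598 + 309.1 = 168.9077, v = 632.4·(+0.10246)/1.27598 + 236.0 = 286.7798
M2: Pc = R·M2+t = (-0.53966, -0.08409, +1.39404); u = 403.8·(-0.53966)/1.39404 + 309.1 = 152.7803, v = 632.4·(-0.08409)/1.39404 + 236.0 = 197.8520
M3: Pc = R·M3+t = (-0.75800, +0.01574, +1.37302); u = 403.8·(-0.75800)/1.37302 + 309.1 = 86.1743, v = 632.4·(+0.01574)/1.37302 + 236.0 = 243.2509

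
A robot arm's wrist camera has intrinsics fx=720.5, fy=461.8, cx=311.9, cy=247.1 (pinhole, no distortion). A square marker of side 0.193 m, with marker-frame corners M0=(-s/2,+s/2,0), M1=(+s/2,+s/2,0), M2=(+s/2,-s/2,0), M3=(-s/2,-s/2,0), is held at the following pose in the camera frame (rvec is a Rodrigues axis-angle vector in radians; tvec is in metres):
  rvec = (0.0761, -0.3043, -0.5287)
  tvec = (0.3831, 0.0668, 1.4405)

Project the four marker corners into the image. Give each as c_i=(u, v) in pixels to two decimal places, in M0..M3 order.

Intrinsics K: fx=720.5, fy=461.8, cx=311.9, cy=247.1
Marker side s = 0.193 m; corners in marker frame (Z=0):
  M0 = (-0.0965, +0.0965, 0)
  M1 = (+0.0965, +0.0965, 0)
  M2 = (+0.0965, -0.0965, 0)
  M3 = (-0.0965, -0.0965, 0)
rvec = (0.0761, -0.3043, -0.5287), |rvec| = θ = 0.61475 rad = 35.222°
Rodrigues: sinθ=0.57675, 1−cosθ=0.18308; R = I + sinθ·[k]× + (1−cosθ)·[k]×²:
    [+0.81973 +0.48480 -0.30498]
    [-0.50724 +0.86178 +0.00654]
    [+0.26600 +0.14934 +0.95234]
t = (0.3831, 0.0668, 1.4405) m
M0: Pc = R·M0+t = (+0.35078, +0.19891, +1.42924); u = 720.5·(+0.35078)/1.42924 + 311.9 = 488.7330, v = 461.8·(+0.19891)/1.42924 + 247.1 = 311.3696
M1: Pc = R·M1+t = (+0.50899, +0.10101, +1.48058); u = 720.5·(+0.50899)/1.48058 + 311.9 = 559.5902, v = 461.8·(+0.10101)/1.48058 + 247.1 = 278.6064
M2: Pc = R·M2+t = (+0.41542, -0.06531, +1.45176); u = 720.5·(+0.41542)/1.45176 + 311.9 = 518.0707, v = 461.8·(-0.06531)/1.45176 + 247.1 = 226.3249
M3: Pc = R·M3+t = (+0.25721, +0.03259, +1.40042); u = 720.5·(+0.25721)/1.40042 + 311.9 = 444.2331, v = 461.8·(+0.03259)/1.40042 + 247.1 = 257.8459

c0=(488.73, 311.37) c1=(559.59, 278.61) c2=(518.07, 226.32) c3=(444.23, 257.85)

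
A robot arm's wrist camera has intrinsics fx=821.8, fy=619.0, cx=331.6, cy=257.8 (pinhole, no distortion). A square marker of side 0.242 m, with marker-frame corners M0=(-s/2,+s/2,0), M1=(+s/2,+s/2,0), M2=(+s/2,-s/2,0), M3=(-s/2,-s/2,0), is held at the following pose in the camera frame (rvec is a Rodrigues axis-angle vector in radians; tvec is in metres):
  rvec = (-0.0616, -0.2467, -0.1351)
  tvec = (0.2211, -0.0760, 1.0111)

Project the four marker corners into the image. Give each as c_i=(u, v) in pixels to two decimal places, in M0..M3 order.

c0=(434.25, 295.15) c1=(612.79, 274.81) c2=(583.16, 133.05) c3=(404.76, 144.56)

Intrinsics K: fx=821.8, fy=619.0, cx=331.6, cy=257.8
Marker side s = 0.242 m; corners in marker frame (Z=0):
  M0 = (-0.1210, +0.1210, 0)
  M1 = (+0.1210, +0.1210, 0)
  M2 = (+0.1210, -0.1210, 0)
  M3 = (-0.1210, -0.1210, 0)
rvec = (-0.0616, -0.2467, -0.1351), |rvec| = θ = 0.28794 rad = 16.498°
Rodrigues: sinθ=0.28397, 1−cosθ=0.04117; R = I + sinθ·[k]× + (1−cosθ)·[k]×²:
    [+0.96072 +0.14079 -0.23917]
    [-0.12569 +0.98905 +0.07730]
    [+0.24744 -0.04420 +0.96790]
t = (0.2211, -0.0760, 1.0111) m
M0: Pc = R·M0+t = (+0.12189, +0.05888, +0.97581); u = 821.8·(+0.12189)/0.97581 + 331.6 = 434.2510, v = 619.0·(+0.05888)/0.97581 + 257.8 = 295.1530
M1: Pc = R·M1+t = (+0.35438, +0.02847, +1.03569); u = 821.8·(+0.35438)/1.03569 + 331.6 = 612.7948, v = 619.0·(+0.02847)/1.03569 + 257.8 = 274.8134
M2: Pc = R·M2+t = (+0.32031, -0.21088, +1.04639); u = 821.8·(+0.32031)/1.04639 + 331.6 = 583.1623, v = 619.0·(-0.21088)/1.04639 + 257.8 = 133.0495
M3: Pc = R·M3+t = (+0.08782, -0.18047, +0.98651); u = 821.8·(+0.08782)/0.98651 + 331.6 = 404.7559, v = 619.0·(-0.18047)/0.98651 + 257.8 = 144.5636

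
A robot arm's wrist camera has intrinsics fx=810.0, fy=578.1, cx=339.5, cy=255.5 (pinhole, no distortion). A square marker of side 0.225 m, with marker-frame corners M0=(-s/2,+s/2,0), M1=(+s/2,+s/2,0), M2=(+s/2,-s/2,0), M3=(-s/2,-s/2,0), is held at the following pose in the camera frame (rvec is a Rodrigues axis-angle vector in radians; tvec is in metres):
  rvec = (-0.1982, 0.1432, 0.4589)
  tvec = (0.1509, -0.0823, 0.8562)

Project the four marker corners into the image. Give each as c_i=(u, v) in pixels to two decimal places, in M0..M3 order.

Intrinsics K: fx=810.0, fy=578.1, cx=339.5, cy=255.5
Marker side s = 0.225 m; corners in marker frame (Z=0):
  M0 = (-0.1125, +0.1125, 0)
  M1 = (+0.1125, +0.1125, 0)
  M2 = (+0.1125, -0.1125, 0)
  M3 = (-0.1125, -0.1125, 0)
rvec = (-0.1982, 0.1432, 0.4589), |rvec| = θ = 0.51998 rad = 29.793°
Rodrigues: sinθ=0.49686, 1−cosθ=0.13217; R = I + sinθ·[k]× + (1−cosθ)·[k]×²:
    [+0.88703 -0.45237 +0.09237]
    [+0.42462 +0.87785 +0.22151]
    [-0.18130 -0.15726 +0.97077]
t = (0.1509, -0.0823, 0.8562) m
M0: Pc = R·M0+t = (+0.00022, -0.03131, +0.85890); u = 810.0·(+0.00022)/0.85890 + 339.5 = 339.7046, v = 578.1·(-0.03131)/0.85890 + 255.5 = 234.4251
M1: Pc = R·M1+t = (+0.19980, +0.06423, +0.81811); u = 810.0·(+0.19980)/0.81811 + 339.5 = 537.3181, v = 578.1·(+0.06423)/0.81811 + 255.5 = 300.8858
M2: Pc = R·M2+t = (+0.30158, -0.13329, +0.85350); u = 810.0·(+0.30158)/0.85350 + 339.5 = 625.7135, v = 578.1·(-0.13329)/0.85350 + 255.5 = 165.2196
M3: Pc = R·M3+t = (+0.10200, -0.22883, +0.89429); u = 810.0·(+0.10200)/0.89429 + 339.5 = 431.8870, v = 578.1·(-0.22883)/0.89429 + 255.5 = 107.5769

c0=(339.70, 234.43) c1=(537.32, 300.89) c2=(625.71, 165.22) c3=(431.89, 107.58)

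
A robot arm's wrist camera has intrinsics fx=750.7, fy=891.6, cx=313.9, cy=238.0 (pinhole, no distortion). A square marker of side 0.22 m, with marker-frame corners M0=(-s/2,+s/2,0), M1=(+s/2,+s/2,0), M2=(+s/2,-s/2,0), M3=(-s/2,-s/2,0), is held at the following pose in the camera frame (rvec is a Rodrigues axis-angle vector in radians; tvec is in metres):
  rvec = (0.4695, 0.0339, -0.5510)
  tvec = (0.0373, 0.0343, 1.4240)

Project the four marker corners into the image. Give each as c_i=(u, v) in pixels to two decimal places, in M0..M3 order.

Intrinsics K: fx=750.7, fy=891.6, cx=313.9, cy=238.0
Marker side s = 0.22 m; corners in marker frame (Z=0):
  M0 = (-0.1100, +0.1100, 0)
  M1 = (+0.1100, +0.1100, 0)
  M2 = (+0.1100, -0.1100, 0)
  M3 = (-0.1100, -0.1100, 0)
rvec = (0.4695, 0.0339, -0.5510), |rvec| = θ = 0.72469 rad = 41.522°
Rodrigues: sinθ=0.66291, 1−cosθ=0.25130; R = I + sinθ·[k]× + (1−cosθ)·[k]×²:
    [+0.85418 +0.51164 -0.09277]
    [-0.49641 +0.74925 -0.43841]
    [-0.15479 +0.42053 +0.89397]
t = (0.0373, 0.0343, 1.4240) m
M0: Pc = R·M0+t = (-0.00038, +0.17132, +1.48729); u = 750.7·(-0.00038)/1.48729 + 313.9 = 313.7085, v = 891.6·(+0.17132)/1.48729 + 238.0 = 340.7046
M1: Pc = R·M1+t = (+0.18754, +0.06211, +1.45323); u = 750.7·(+0.18754)/1.45323 + 313.9 = 410.7779, v = 891.6·(+0.06211)/1.45323 + 238.0 = 276.1082
M2: Pc = R·M2+t = (+0.07498, -0.10272, +1.36071); u = 750.7·(+0.07498)/1.36071 + 313.9 = 355.2658, v = 891.6·(-0.10272)/1.36071 + 238.0 = 170.6917
M3: Pc = R·M3+t = (-0.11294, +0.00649, +1.39477); u = 750.7·(-0.11294)/1.39477 + 313.9 = 253.1130, v = 891.6·(+0.00649)/1.39477 + 238.0 = 242.1467

c0=(313.71, 340.70) c1=(410.78, 276.11) c2=(355.27, 170.69) c3=(253.11, 242.15)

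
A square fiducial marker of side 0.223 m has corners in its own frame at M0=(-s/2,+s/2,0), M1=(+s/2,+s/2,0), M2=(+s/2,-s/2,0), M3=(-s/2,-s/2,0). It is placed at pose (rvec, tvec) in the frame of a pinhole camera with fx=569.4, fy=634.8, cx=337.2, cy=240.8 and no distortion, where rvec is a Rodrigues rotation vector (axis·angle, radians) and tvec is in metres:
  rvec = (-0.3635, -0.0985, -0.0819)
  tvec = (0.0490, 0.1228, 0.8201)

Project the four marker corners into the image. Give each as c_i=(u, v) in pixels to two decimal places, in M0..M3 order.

Intrinsics K: fx=569.4, fy=634.8, cx=337.2, cy=240.8
Marker side s = 0.223 m; corners in marker frame (Z=0):
  M0 = (-0.1115, +0.1115, 0)
  M1 = (+0.1115, +0.1115, 0)
  M2 = (+0.1115, -0.1115, 0)
  M3 = (-0.1115, -0.1115, 0)
rvec = (-0.3635, -0.0985, -0.0819), |rvec| = θ = 0.38541 rad = 22.082°
Rodrigues: sinθ=0.37594, 1−cosθ=0.07336; R = I + sinθ·[k]× + (1−cosθ)·[k]×²:
    [+0.99190 +0.09757 -0.08138]
    [-0.06221 +0.93144 +0.35855]
    [+0.11078 -0.35058 +0.92996]
t = (0.0490, 0.1228, 0.8201) m
M0: Pc = R·M0+t = (-0.05072, +0.23359, +0.76866); u = 569.4·(-0.05072)/0.76866 + 337.2 = 299.6299, v = 634.8·(+0.23359)/0.76866 + 240.8 = 433.7123
M1: Pc = R·M1+t = (+0.17048, +0.21972, +0.79336); u = 569.4·(+0.17048)/0.79336 + 337.2 = 459.5511, v = 634.8·(+0.21972)/0.79336 + 240.8 = 416.6058
M2: Pc = R·M2+t = (+0.14872, +0.01201, +0.87154); u = 569.4·(+0.14872)/0.87154 + 337.2 = 434.3608, v = 634.8·(+0.01201)/0.87154 + 240.8 = 249.5470
M3: Pc = R·M3+t = (-0.07248, +0.02588, +0.84684); u = 569.4·(-0.07248)/0.84684 + 337.2 = 288.4687, v = 634.8·(+0.02588)/0.84684 + 240.8 = 260.2006

c0=(299.63, 433.71) c1=(459.55, 416.61) c2=(434.36, 249.55) c3=(288.47, 260.20)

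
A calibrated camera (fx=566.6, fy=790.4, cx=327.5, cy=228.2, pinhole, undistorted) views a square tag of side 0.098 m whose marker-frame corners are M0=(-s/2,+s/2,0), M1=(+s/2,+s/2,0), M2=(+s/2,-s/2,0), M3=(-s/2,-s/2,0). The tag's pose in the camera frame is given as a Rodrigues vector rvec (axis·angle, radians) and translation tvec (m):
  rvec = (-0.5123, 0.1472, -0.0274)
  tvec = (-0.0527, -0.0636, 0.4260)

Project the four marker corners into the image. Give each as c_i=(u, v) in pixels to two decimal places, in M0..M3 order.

c0=(186.46, 193.74) c1=(320.68, 180.27) c2=(322.76, 33.25) c3=(202.61, 49.51)

Intrinsics K: fx=566.6, fy=790.4, cx=327.5, cy=228.2
Marker side s = 0.098 m; corners in marker frame (Z=0):
  M0 = (-0.0490, +0.0490, 0)
  M1 = (+0.0490, +0.0490, 0)
  M2 = (+0.0490, -0.0490, 0)
  M3 = (-0.0490, -0.0490, 0)
rvec = (-0.5123, 0.1472, -0.0274), |rvec| = θ = 0.53373 rad = 30.581°
Rodrigues: sinθ=0.50875, 1−cosθ=0.13909; R = I + sinθ·[k]× + (1−cosθ)·[k]×²:
    [+0.98905 -0.01070 +0.14716]
    [-0.06294 +0.87149 +0.48635]
    [-0.13346 -0.49029 +0.86128]
t = (-0.0527, -0.0636, 0.4260) m
M0: Pc = R·M0+t = (-0.10169, -0.01781, +0.40852); u = 566.6·(-0.10169)/0.40852 + 327.5 = 186.4613, v = 790.4·(-0.01781)/0.40852 + 228.2 = 193.7353
M1: Pc = R·M1+t = (-0.00476, -0.02398, +0.39544); u = 566.6·(-0.00476)/0.39544 + 327.5 = 320.6786, v = 790.4·(-0.02398)/0.39544 + 228.2 = 180.2673
M2: Pc = R·M2+t = (-0.00371, -0.10939, +0.44348); u = 566.6·(-0.00371)/0.44348 + 327.5 = 322.7575, v = 790.4·(-0.10939)/0.44348 + 228.2 = 33.2451
M3: Pc = R·M3+t = (-0.10064, -0.10322, +0.45656); u = 566.6·(-0.10064)/0.45656 + 327.5 = 202.6056, v = 790.4·(-0.10322)/0.45656 + 228.2 = 49.5074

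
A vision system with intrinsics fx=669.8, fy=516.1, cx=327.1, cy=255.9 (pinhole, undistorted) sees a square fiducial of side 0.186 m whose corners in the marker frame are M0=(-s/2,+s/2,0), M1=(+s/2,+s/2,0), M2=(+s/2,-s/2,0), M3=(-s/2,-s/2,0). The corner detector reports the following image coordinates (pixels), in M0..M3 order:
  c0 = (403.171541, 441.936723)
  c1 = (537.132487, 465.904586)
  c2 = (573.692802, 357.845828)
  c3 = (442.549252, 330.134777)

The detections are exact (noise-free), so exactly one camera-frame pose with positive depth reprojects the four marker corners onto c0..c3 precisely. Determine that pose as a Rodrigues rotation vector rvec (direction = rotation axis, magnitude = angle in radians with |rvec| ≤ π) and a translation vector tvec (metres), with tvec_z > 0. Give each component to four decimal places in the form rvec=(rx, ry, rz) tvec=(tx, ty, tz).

Intrinsics K: fx=669.8, fy=516.1, cx=327.1, cy=255.9
Marker side s = 0.186 m; corners in marker frame (Z=0):
  M0 = (-0.0930, +0.0930, 0)
  M1 = (+0.0930, +0.0930, 0)
  M2 = (+0.0930, -0.0930, 0)
  M3 = (-0.0930, -0.0930, 0)
Detected image corners:
  c0 = (403.171541, 441.936723) px
  c1 = (537.132487, 465.904586) px
  c2 = (573.692802, 357.845828) px
  c3 = (442.549252, 330.134777) px
Planar DLT: solve 8×8 A·h = b for H (H[2,2]=1):
  H  [+808.81156 -232.33383 +490.45111]
  H  [+217.44463 +567.72605 +398.89566]
  H  [+0.19669 -0.05793 +1.00000]
B = K⁻¹H; ‖b₁‖=1.174283, ‖b₂‖=1.174283; λ = 2/(‖b₁‖+‖b₂‖) = 0.851583, sign → tz>0 ⇒ λ=+0.851583
r₁ = λ·B[:,0] = (+0.94653,+0.27574,+0.16749); r₂ = λ·B[:,1] = (-0.27130,+0.96123,-0.04934)
r₃ = r₁×r₂ = (-0.17460,+0.00126,+0.98464); SVD([r₁ r₂ r₃]) → R = UVᵀ:
  R  [+0.94653 -0.27130 -0.17460]
  R  [+0.27574 +0.96123 +0.00126]
  R  [+0.16749 -0.04934 +0.98464]
t = (+0.20768, +0.23595, +0.85158) m
tr R = 2.892395; θ = arccos((tr R − 1)/2) = 0.329521 rad = 18.880°
axis k = ((R−Rᵀ)₃₂, (R−Rᵀ)₁₃, (R−Rᵀ)₂₁) / (2 sinθ) = (-0.078176, -0.528598, +0.845265)
rvec = θ·k = (-0.025760, -0.174184, +0.278532)

rvec=(-0.0258, -0.1742, 0.2785) tvec=(0.2077, 0.2359, 0.8516)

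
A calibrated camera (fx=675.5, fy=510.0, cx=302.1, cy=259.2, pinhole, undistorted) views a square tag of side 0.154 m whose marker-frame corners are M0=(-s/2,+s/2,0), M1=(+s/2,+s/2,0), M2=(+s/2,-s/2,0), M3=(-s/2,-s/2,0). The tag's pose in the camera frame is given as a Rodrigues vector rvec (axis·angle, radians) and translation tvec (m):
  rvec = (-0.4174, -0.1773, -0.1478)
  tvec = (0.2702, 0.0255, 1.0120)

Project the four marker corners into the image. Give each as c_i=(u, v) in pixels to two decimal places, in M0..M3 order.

c0=(448.13, 313.68) c1=(545.16, 303.65) c2=(513.83, 234.00) c3=(421.52, 241.35)

Intrinsics K: fx=675.5, fy=510.0, cx=302.1, cy=259.2
Marker side s = 0.154 m; corners in marker frame (Z=0):
  M0 = (-0.0770, +0.0770, 0)
  M1 = (+0.0770, +0.0770, 0)
  M2 = (+0.0770, -0.0770, 0)
  M3 = (-0.0770, -0.0770, 0)
rvec = (-0.4174, -0.1773, -0.1478), |rvec| = θ = 0.47697 rad = 27.329°
Rodrigues: sinθ=0.45909, 1−cosθ=0.11161; R = I + sinθ·[k]× + (1−cosθ)·[k]×²:
    [+0.97386 +0.17857 -0.14039]
    [-0.10595 +0.90381 +0.41461]
    [+0.20092 -0.38890 +0.89911]
t = (0.2702, 0.0255, 1.0120) m
M0: Pc = R·M0+t = (+0.20896, +0.10325, +0.96658); u = 675.5·(+0.20896)/0.96658 + 302.1 = 448.1338, v = 510.0·(+0.10325)/0.96658 + 259.2 = 313.6789
M1: Pc = R·M1+t = (+0.35894, +0.08694, +0.99753); u = 675.5·(+0.35894)/0.99753 + 302.1 = 545.1633, v = 510.0·(+0.08694)/0.99753 + 259.2 = 303.6468
M2: Pc = R·M2+t = (+0.33144, -0.05225, +1.05742); u = 675.5·(+0.33144)/1.05742 + 302.1 = 513.8296, v = 510.0·(-0.05225)/1.05742 + 259.2 = 233.9985
M3: Pc = R·M3+t = (+0.18146, -0.03594, +1.02647); u = 675.5·(+0.18146)/1.02647 + 302.1 = 421.5169, v = 510.0·(-0.03594)/1.02647 + 259.2 = 241.3458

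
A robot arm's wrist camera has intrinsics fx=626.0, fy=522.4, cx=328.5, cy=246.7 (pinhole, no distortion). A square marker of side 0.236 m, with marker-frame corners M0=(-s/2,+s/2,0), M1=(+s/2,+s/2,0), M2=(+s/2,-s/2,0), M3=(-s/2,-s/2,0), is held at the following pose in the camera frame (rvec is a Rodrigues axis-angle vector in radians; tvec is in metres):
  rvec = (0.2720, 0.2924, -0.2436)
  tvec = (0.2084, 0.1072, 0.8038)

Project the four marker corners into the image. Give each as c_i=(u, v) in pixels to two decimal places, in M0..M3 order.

c0=(423.09, 391.54) c1=(604.87, 374.66) c2=(570.22, 228.22) c3=(379.62, 259.55)

Intrinsics K: fx=626.0, fy=522.4, cx=328.5, cy=246.7
Marker side s = 0.236 m; corners in marker frame (Z=0):
  M0 = (-0.1180, +0.1180, 0)
  M1 = (+0.1180, +0.1180, 0)
  M2 = (+0.1180, -0.1180, 0)
  M3 = (-0.1180, -0.1180, 0)
rvec = (0.2720, 0.2924, -0.2436), |rvec| = θ = 0.46778 rad = 26.802°
Rodrigues: sinθ=0.45091, 1−cosθ=0.10743; R = I + sinθ·[k]× + (1−cosθ)·[k]×²:
    [+0.92889 +0.27386 +0.24932]
    [-0.19577 +0.93454 -0.29716]
    [-0.31438 +0.22722 +0.92170]
t = (0.2084, 0.1072, 0.8038) m
M0: Pc = R·M0+t = (+0.13111, +0.24058, +0.86771); u = 626.0·(+0.13111)/0.86771 + 328.5 = 423.0852, v = 522.4·(+0.24058)/0.86771 + 246.7 = 391.5380
M1: Pc = R·M1+t = (+0.35032, +0.19438, +0.79351); u = 626.0·(+0.35032)/0.79351 + 328.5 = 604.8694, v = 522.4·(+0.19438)/0.79351 + 246.7 = 374.6648
M2: Pc = R·M2+t = (+0.28569, -0.02618, +0.73989); u = 626.0·(+0.28569)/0.73989 + 328.5 = 570.2171, v = 522.4·(-0.02618)/0.73989 + 246.7 = 228.2180
M3: Pc = R·M3+t = (+0.06648, +0.02002, +0.81409); u = 626.0·(+0.06648)/0.81409 + 328.5 = 379.6170, v = 522.4·(+0.02002)/0.81409 + 246.7 = 259.5495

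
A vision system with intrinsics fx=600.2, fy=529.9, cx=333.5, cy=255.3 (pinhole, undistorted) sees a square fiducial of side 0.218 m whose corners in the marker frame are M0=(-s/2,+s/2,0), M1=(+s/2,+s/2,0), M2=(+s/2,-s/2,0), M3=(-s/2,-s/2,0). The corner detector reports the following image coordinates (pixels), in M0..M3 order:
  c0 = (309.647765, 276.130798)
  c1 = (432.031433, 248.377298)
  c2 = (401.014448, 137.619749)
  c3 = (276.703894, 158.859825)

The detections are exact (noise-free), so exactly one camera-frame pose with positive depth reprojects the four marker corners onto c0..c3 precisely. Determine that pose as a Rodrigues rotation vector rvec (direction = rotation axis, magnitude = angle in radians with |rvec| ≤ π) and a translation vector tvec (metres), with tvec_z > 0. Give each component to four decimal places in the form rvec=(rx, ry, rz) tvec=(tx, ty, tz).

Intrinsics K: fx=600.2, fy=529.9, cx=333.5, cy=255.3
Marker side s = 0.218 m; corners in marker frame (Z=0):
  M0 = (-0.1090, +0.1090, 0)
  M1 = (+0.1090, +0.1090, 0)
  M2 = (+0.1090, -0.1090, 0)
  M3 = (-0.1090, -0.1090, 0)
Detected image corners:
  c0 = (309.647765, 276.130798) px
  c1 = (432.031433, 248.377298) px
  c2 = (401.014448, 137.619749) px
  c3 = (276.703894, 158.859825) px
Planar DLT: solve 8×8 A·h = b for H (H[2,2]=1):
  H  [+659.06937 +147.82142 +356.62225]
  H  [-58.43499 +523.29556 +204.91791]
  H  [+0.26281 +0.00352 +1.00000]
B = K⁻¹H; ‖b₁‖=1.015673, ‖b₂‖=1.015673; λ = 2/(‖b₁‖+‖b₂‖) = 0.984568, sign → tz>0 ⇒ λ=+0.984568
r₁ = λ·B[:,0] = (+0.93736,-0.23324,+0.25876); r₂ = λ·B[:,1] = (+0.24056,+0.97063,+0.00346)
r₃ = r₁×r₂ = (-0.25196,+0.05900,+0.96594); SVD([r₁ r₂ r₃]) → R = UVᵀ:
  R  [+0.93736 +0.24056 -0.25196]
  R  [-0.23324 +0.97063 +0.05900]
  R  [+0.25876 +0.00346 +0.96594]
t = (+0.03793, -0.09361, +0.98457) m
tr R = 2.873925; θ = arccos((tr R − 1)/2) = 0.356963 rad = 20.452°
axis k = ((R−Rᵀ)₃₂, (R−Rᵀ)₁₃, (R−Rᵀ)₂₁) / (2 sinθ) = (-0.079463, -0.730790, -0.677961)
rvec = θ·k = (-0.028365, -0.260865, -0.242007)

rvec=(-0.0284, -0.2609, -0.2420) tvec=(0.0379, -0.0936, 0.9846)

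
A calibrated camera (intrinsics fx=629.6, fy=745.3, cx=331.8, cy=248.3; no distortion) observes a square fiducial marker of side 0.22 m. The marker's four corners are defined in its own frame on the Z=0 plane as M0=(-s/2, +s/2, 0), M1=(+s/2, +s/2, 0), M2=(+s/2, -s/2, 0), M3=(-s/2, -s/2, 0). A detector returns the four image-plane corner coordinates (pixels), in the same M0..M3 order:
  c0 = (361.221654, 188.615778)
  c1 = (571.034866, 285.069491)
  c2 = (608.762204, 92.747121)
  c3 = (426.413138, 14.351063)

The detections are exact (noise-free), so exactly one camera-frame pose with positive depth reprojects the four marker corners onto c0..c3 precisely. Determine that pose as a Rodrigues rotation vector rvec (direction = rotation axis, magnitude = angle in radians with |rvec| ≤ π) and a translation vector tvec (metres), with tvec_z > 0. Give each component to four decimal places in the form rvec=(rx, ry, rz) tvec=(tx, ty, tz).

rvec=(-0.4802, -0.0051, 0.3914) tvec=(0.1716, -0.0998, 0.6730)

Intrinsics K: fx=629.6, fy=745.3, cx=331.8, cy=248.3
Marker side s = 0.22 m; corners in marker frame (Z=0):
  M0 = (-0.1100, +0.1100, 0)
  M1 = (+0.1100, +0.1100, 0)
  M2 = (+0.1100, -0.1100, 0)
  M3 = (-0.1100, -0.1100, 0)
Detected image corners:
  c0 = (361.221654, 188.615778) px
  c1 = (571.034866, 285.069491) px
  c2 = (608.762204, 92.747121) px
  c3 = (426.413138, 14.351063) px
Planar DLT: solve 8×8 A·h = b for H (H[2,2]=1):
  H  [+823.66557 -564.46866 +492.37348]
  H  [+375.75940 +735.25223 +137.82269]
  H  [-0.12811 -0.67028 +1.00000]
B = K⁻¹H; ‖b₁‖=1.485982, ‖b₂‖=1.485982; λ = 2/(‖b₁‖+‖b₂‖) = 0.672956, sign → tz>0 ⇒ λ=+0.672956
r₁ = λ·B[:,0] = (+0.92582,+0.36801,-0.08621); r₂ = λ·B[:,1] = (-0.36563,+0.81416,-0.45107)
r₃ = r₁×r₂ = (-0.09581,+0.44913,+0.88832); SVD([r₁ r₂ r₃]) → R = UVᵀ:
  R  [+0.92582 -0.36563 -0.09581]
  R  [+0.36801 +0.81416 +0.44913]
  R  [-0.08621 -0.45107 +0.88832]
t = (+0.17163, -0.09975, +0.67296) m
tr R = 2.628293; θ = arccos((tr R − 1)/2) = 0.619539 rad = 35.497°
axis k = ((R−Rᵀ)₃₂, (R−Rᵀ)₁₃, (R−Rᵀ)₂₁) / (2 sinθ) = (-0.775150, -0.008265, +0.631723)
rvec = θ·k = (-0.480236, -0.005120, +0.391377)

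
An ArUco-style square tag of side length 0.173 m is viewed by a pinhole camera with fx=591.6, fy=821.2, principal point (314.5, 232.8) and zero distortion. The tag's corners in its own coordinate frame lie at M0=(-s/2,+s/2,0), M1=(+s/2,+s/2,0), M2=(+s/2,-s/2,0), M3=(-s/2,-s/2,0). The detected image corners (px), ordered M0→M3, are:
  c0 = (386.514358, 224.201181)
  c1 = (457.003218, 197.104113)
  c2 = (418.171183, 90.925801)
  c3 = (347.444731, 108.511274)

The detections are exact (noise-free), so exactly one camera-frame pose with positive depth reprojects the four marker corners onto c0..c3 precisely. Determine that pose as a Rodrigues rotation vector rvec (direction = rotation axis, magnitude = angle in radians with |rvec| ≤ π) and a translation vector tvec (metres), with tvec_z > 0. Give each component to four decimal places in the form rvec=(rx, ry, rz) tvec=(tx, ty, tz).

rvec=(-0.3553, -0.4783, -0.3270) tvec=(0.1663, -0.1068, 1.1082)

Intrinsics K: fx=591.6, fy=821.2, cx=314.5, cy=232.8
Marker side s = 0.173 m; corners in marker frame (Z=0):
  M0 = (-0.0865, +0.0865, 0)
  M1 = (+0.0865, +0.0865, 0)
  M2 = (+0.0865, -0.0865, 0)
  M3 = (-0.0865, -0.0865, 0)
Detected image corners:
  c0 = (386.514358, 224.201181) px
  c1 = (457.003218, 197.104113) px
  c2 = (418.171183, 90.925801) px
  c3 = (347.444731, 108.511274) px
Planar DLT: solve 8×8 A·h = b for H (H[2,2]=1):
  H  [+589.00959 +133.17596 +403.27126]
  H  [-58.82818 +604.69905 +153.65456]
  H  [+0.44958 -0.22856 +1.00000]
B = K⁻¹H; ‖b₁‖=0.902349, ‖b₂‖=0.902349; λ = 2/(‖b₁‖+‖b₂‖) = 1.108219, sign → tz>0 ⇒ λ=+1.108219
r₁ = λ·B[:,0] = (+0.83850,-0.22063,+0.49824); r₂ = λ·B[:,1] = (+0.38413,+0.88786,-0.25330)
r₃ = r₁×r₂ = (-0.38648,+0.40378,+0.82922); SVD([r₁ r₂ r₃]) → R = UVᵀ:
  R  [+0.83850 +0.38413 -0.38648]
  R  [-0.22063 +0.88786 +0.40378]
  R  [+0.49824 -0.25330 +0.82922]
t = (+0.16629, -0.10681, +1.10822) m
tr R = 2.555573; θ = arccos((tr R − 1)/2) = 0.679660 rad = 38.942°
axis k = ((R−Rᵀ)₃₂, (R−Rᵀ)₁₃, (R−Rᵀ)₂₁) / (2 sinθ) = (-0.522707, -0.703795, -0.481093)
rvec = θ·k = (-0.355263, -0.478341, -0.326979)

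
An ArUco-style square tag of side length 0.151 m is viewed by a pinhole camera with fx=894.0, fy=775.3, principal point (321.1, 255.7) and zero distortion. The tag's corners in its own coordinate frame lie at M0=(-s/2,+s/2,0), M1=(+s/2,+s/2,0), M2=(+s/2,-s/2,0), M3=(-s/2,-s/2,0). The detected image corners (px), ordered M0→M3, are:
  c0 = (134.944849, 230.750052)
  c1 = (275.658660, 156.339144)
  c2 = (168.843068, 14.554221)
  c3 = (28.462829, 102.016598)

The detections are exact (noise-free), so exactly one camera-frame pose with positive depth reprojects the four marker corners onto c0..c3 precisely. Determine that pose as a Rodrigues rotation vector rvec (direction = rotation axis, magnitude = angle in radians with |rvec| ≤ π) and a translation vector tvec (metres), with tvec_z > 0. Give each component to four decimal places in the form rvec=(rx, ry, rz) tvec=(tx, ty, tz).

rvec=(0.3304, 0.2632, -0.5355) tvec=(-0.1402, -0.1204, 0.7363)

Intrinsics K: fx=894.0, fy=775.3, cx=321.1, cy=255.7
Marker side s = 0.151 m; corners in marker frame (Z=0):
  M0 = (-0.0755, +0.0755, 0)
  M1 = (+0.0755, +0.0755, 0)
  M2 = (+0.0755, -0.0755, 0)
  M3 = (-0.0755, -0.0755, 0)
Detected image corners:
  c0 = (134.944849, 230.750052) px
  c1 = (275.658660, 156.339144) px
  c2 = (168.843068, 14.554221) px
  c3 = (28.462829, 102.016598) px
Planar DLT: solve 8×8 A·h = b for H (H[2,2]=1):
  H  [+863.02874 +755.28466 +150.91040]
  H  [-591.10229 +934.93002 +128.92508]
  H  [-0.44594 +0.32267 +1.00000]
B = K⁻¹H; ‖b₁‖=1.358058, ‖b₂‖=1.358058; λ = 2/(‖b₁‖+‖b₂‖) = 0.736346, sign → tz>0 ⇒ λ=+0.736346
r₁ = λ·B[:,0] = (+0.82878,-0.45310,-0.32837); r₂ = λ·B[:,1] = (+0.53675,+0.80959,+0.23760)
r₃ = r₁×r₂ = (+0.15819,-0.37317,+0.91418); SVD([r₁ r₂ r₃]) → R = UVᵀ:
  R  [+0.82878 +0.53675 +0.15819]
  R  [-0.45310 +0.80959 -0.37317]
  R  [-0.32837 +0.23760 +0.91418]
t = (-0.14018, -0.12041, +0.73635) m
tr R = 2.552550; θ = arccos((tr R − 1)/2) = 0.682061 rad = 39.079°
axis k = ((R−Rᵀ)₃₂, (R−Rᵀ)₁₃, (R−Rᵀ)₂₁) / (2 sinθ) = (+0.484429, +0.385914, -0.785111)
rvec = θ·k = (+0.330410, +0.263217, -0.535494)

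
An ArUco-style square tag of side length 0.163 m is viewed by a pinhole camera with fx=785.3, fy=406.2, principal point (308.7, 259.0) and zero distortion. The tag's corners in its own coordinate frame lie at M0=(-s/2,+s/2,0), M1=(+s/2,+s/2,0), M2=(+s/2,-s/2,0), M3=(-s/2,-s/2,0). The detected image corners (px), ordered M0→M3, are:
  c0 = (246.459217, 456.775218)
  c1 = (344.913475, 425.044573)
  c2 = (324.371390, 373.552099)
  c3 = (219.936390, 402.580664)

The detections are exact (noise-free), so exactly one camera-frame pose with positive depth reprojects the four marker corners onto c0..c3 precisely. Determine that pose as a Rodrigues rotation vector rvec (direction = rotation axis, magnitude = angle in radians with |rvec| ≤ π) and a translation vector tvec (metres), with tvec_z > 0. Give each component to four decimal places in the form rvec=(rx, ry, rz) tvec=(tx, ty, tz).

rvec=(0.2149, -0.5505, -0.2595) tvec=(-0.0304, 0.4042, 1.0562)

Intrinsics K: fx=785.3, fy=406.2, cx=308.7, cy=259.0
Marker side s = 0.163 m; corners in marker frame (Z=0):
  M0 = (-0.0815, +0.0815, 0)
  M1 = (+0.0815, +0.0815, 0)
  M2 = (+0.0815, -0.0815, 0)
  M3 = (-0.0815, -0.0815, 0)
Detected image corners:
  c0 = (246.459217, 456.775218) px
  c1 = (344.913475, 425.044573) px
  c2 = (324.371390, 373.552099) px
  c3 = (219.936390, 402.580664) px
Planar DLT: solve 8×8 A·h = b for H (H[2,2]=1):
  H  [+752.65512 +216.06075 +286.06722]
  H  [+4.22145 +429.54536 +414.46730]
  H  [+0.46026 +0.25492 +1.00000]
B = K⁻¹H; ‖b₁‖=0.946827, ‖b₂‖=0.946827; λ = 2/(‖b₁‖+‖b₂‖) = 1.056159, sign → tz>0 ⇒ λ=+1.056159
r₁ = λ·B[:,0] = (+0.82117,-0.29897,+0.48611); r₂ = λ·B[:,1] = (+0.18474,+0.94519,+0.26924)
r₃ = r₁×r₂ = (-0.53996,-0.13129,+0.83139); SVD([r₁ r₂ r₃]) → R = UVᵀ:
  R  [+0.82117 +0.18474 -0.53996]
  R  [-0.29897 +0.94519 -0.13129]
  R  [+0.48611 +0.26924 +0.83139]
t = (-0.03044, +0.40423, +1.05616) m
tr R = 2.597745; θ = arccos((tr R − 1)/2) = 0.645378 rad = 36.977°
axis k = ((R−Rᵀ)₃₂, (R−Rᵀ)₁₃, (R−Rᵀ)₂₁) / (2 sinθ) = (+0.332939, -0.852920, -0.402093)
rvec = θ·k = (+0.214872, -0.550455, -0.259502)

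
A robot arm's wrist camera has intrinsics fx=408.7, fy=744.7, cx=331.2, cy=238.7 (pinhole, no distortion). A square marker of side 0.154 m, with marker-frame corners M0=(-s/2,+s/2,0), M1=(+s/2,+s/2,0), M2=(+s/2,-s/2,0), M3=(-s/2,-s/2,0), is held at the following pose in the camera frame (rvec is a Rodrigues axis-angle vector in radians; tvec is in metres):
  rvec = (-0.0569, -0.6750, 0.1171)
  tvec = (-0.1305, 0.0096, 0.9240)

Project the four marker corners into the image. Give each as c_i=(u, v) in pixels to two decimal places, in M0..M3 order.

c0=(238.57, 304.00) c1=(298.25, 312.58) c2=(304.49, 195.31) c3=(246.41, 174.18)

Intrinsics K: fx=408.7, fy=744.7, cx=331.2, cy=238.7
Marker side s = 0.154 m; corners in marker frame (Z=0):
  M0 = (-0.0770, +0.0770, 0)
  M1 = (+0.0770, +0.0770, 0)
  M2 = (+0.0770, -0.0770, 0)
  M3 = (-0.0770, -0.0770, 0)
rvec = (-0.0569, -0.6750, 0.1171), |rvec| = θ = 0.68744 rad = 39.387°
Rodrigues: sinθ=0.63456, 1−cosθ=0.22713; R = I + sinθ·[k]× + (1−cosθ)·[k]×²:
    [+0.77443 -0.08963 -0.62628]
    [+0.12655 +0.99185 +0.01453]
    [+0.61988 -0.09051 +0.77946]
t = (-0.1305, 0.0096, 0.9240) m
M0: Pc = R·M0+t = (-0.19703, +0.07623, +0.86930); u = 408.7·(-0.19703)/0.86930 + 331.2 = 238.5654, v = 744.7·(+0.07623)/0.86930 + 238.7 = 304.0022
M1: Pc = R·M1+t = (-0.07777, +0.09572, +0.96476); u = 408.7·(-0.07777)/0.96476 + 331.2 = 298.2541, v = 744.7·(+0.09572)/0.96476 + 238.7 = 312.5842
M2: Pc = R·M2+t = (-0.06397, -0.05703, +0.97870); u = 408.7·(-0.06397)/0.97870 + 331.2 = 304.4876, v = 744.7·(-0.05703)/0.97870 + 238.7 = 195.3068
M3: Pc = R·M3+t = (-0.18323, -0.07652, +0.88324); u = 408.7·(-0.18323)/0.88324 + 331.2 = 246.4146, v = 744.7·(-0.07652)/0.88324 + 238.7 = 174.1848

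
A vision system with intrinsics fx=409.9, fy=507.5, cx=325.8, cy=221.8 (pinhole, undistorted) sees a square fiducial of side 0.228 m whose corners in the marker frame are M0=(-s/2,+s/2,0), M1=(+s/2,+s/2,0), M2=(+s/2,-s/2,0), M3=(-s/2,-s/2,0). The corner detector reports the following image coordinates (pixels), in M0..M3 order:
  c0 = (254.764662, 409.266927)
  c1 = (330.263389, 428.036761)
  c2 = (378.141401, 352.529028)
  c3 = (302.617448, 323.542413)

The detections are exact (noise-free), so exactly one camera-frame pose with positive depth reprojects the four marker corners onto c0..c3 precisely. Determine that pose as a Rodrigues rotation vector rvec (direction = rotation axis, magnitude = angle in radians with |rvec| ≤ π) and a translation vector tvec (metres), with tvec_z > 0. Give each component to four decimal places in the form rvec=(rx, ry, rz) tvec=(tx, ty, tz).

rvec=(0.4392, -0.4115, 0.4864) tvec=(-0.0201, 0.3162, 1.0121)

Intrinsics K: fx=409.9, fy=507.5, cx=325.8, cy=221.8
Marker side s = 0.228 m; corners in marker frame (Z=0):
  M0 = (-0.1140, +0.1140, 0)
  M1 = (+0.1140, +0.1140, 0)
  M2 = (+0.1140, -0.1140, 0)
  M3 = (-0.1140, -0.1140, 0)
Detected image corners:
  c0 = (254.764662, 409.266927) px
  c1 = (330.263389, 428.036761) px
  c2 = (378.141401, 352.529028) px
  c3 = (302.617448, 323.542413) px
Planar DLT: solve 8×8 A·h = b for H (H[2,2]=1):
  H  [+479.16450 -115.67550 +317.64671]
  H  [+280.88870 +465.08645 +380.34904]
  H  [+0.46762 +0.29788 +1.00000]
B = K⁻¹H; ‖b₁‖=0.988045, ‖b₂‖=0.988045; λ = 2/(‖b₁‖+‖b₂‖) = 1.012099, sign → tz>0 ⇒ λ=+1.012099
r₁ = λ·B[:,0] = (+0.80695,+0.35333,+0.47328); r₂ = λ·B[:,1] = (-0.52525,+0.79575,+0.30148)
r₃ = r₁×r₂ = (-0.27009,-0.49187,+0.82772); SVD([r₁ r₂ r₃]) → R = UVᵀ:
  R  [+0.80695 -0.52525 -0.27009]
  R  [+0.35333 +0.79575 -0.49187]
  R  [+0.47328 +0.30148 +0.82772]
t = (-0.02013, +0.31619, +1.01210) m
tr R = 2.430420; θ = arccos((tr R − 1)/2) = 0.773872 rad = 44.340°
axis k = ((R−Rᵀ)₃₂, (R−Rᵀ)₁₃, (R−Rᵀ)₂₁) / (2 sinθ) = (+0.567566, -0.531802, +0.628534)
rvec = θ·k = (+0.439224, -0.411547, +0.486405)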